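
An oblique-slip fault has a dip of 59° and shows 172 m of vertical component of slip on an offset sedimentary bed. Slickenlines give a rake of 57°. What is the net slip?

239 m

dip-slip = throw / sin(dip) = 172 / sin(59°) = 200.7 m
net slip = dip-slip / sin(rake) = 200.7 / sin(57°) = 239 m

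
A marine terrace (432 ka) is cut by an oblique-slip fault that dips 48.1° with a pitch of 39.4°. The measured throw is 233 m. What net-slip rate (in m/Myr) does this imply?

1140 m/Myr

dip-slip = throw / sin(dip) = 233 / sin(48.1°) = 313 m
net slip = dip-slip / sin(rake) = 313 / sin(39.4°) = 493.2 m
rate = 493.2 m / 432 ka = 0.00114 m/yr = 1140 m/Myr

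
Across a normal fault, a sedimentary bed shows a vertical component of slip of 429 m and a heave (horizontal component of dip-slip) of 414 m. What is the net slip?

net slip = √(throw² + heave²) = √(429² + 414²) = 596 m

596 m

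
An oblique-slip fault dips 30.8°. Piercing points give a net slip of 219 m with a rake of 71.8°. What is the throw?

107 m

dip-slip = net slip × sin(rake) = 219 m × sin(71.8°) = 208 m
throw = dip-slip × sin(dip) = 208 × sin(30.8°) = 107 m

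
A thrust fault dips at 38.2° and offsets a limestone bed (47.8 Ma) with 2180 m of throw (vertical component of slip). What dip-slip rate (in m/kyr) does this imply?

dip-slip = throw / sin(dip) = 2180 m / sin(38.2°) = 3525 m
rate = 3525 m / 47.8 Ma = 0.0000737 m/yr = 0.0737 m/kyr

0.0737 m/kyr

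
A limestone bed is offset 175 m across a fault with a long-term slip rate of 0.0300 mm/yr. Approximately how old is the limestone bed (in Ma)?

age = offset / rate = 175 m / (0.0300 mm/yr) = 5.83e+06 yr = 5.83 Ma

5.83 Ma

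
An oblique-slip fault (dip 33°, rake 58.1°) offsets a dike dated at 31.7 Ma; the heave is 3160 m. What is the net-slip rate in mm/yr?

dip-slip = heave / cos(dip) = 3160 / cos(33°) = 3768 m
net slip = dip-slip / sin(rake) = 3768 / sin(58.1°) = 4438 m
rate = 4438 m / 31.7 Ma = 0.000140 m/yr = 0.140 mm/yr

0.140 mm/yr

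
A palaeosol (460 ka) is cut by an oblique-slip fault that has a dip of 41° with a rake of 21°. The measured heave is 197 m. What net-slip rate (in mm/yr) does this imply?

dip-slip = heave / cos(dip) = 197 / cos(41°) = 261 m
net slip = dip-slip / sin(rake) = 261 / sin(21°) = 728.4 m
rate = 728.4 m / 460 ka = 0.00158 m/yr = 1.58 mm/yr

1.58 mm/yr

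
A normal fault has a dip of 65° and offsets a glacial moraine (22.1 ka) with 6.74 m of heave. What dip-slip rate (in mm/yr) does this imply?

dip-slip = heave / cos(dip) = 6.74 m / cos(65°) = 15.95 m
rate = 15.95 m / 22.1 ka = 0.000722 m/yr = 0.722 mm/yr

0.722 mm/yr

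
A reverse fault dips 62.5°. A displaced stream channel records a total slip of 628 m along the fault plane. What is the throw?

557 m

throw = dip-slip × sin(dip) = 628 m × sin(62.5°) = 557 m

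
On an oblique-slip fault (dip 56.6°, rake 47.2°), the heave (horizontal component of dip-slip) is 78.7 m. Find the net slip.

195 m

dip-slip = heave / cos(dip) = 78.7 / cos(56.6°) = 143 m
net slip = dip-slip / sin(rake) = 143 / sin(47.2°) = 195 m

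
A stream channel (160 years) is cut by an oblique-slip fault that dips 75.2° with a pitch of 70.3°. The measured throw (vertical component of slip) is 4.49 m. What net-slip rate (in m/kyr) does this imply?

dip-slip = throw / sin(dip) = 4.49 / sin(75.2°) = 4.644 m
net slip = dip-slip / sin(rake) = 4.644 / sin(70.3°) = 4.933 m
rate = 4.933 m / 160 years = 0.0308 m/yr = 30.8 m/kyr

30.8 m/kyr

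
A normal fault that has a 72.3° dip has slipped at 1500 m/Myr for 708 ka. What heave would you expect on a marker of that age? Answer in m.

323 m

dip-slip = rate × time = 1500 m/Myr × 708 ka = 1062 m
heave = dip-slip × cos(dip) = 1062 × cos(72.3°) = 323 m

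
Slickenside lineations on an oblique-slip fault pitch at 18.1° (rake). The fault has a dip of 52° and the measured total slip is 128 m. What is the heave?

24.5 m

dip-slip = net slip × sin(rake) = 128 m × sin(18.1°) = 39.77 m
heave = dip-slip × cos(dip) = 39.77 × cos(52°) = 24.5 m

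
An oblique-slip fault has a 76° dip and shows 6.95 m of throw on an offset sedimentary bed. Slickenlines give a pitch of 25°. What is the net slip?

dip-slip = throw / sin(dip) = 6.95 / sin(76°) = 7.163 m
net slip = dip-slip / sin(rake) = 7.163 / sin(25°) = 16.9 m

16.9 m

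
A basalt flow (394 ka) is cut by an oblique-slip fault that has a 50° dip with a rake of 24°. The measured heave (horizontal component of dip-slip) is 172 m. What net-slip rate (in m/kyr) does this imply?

dip-slip = heave / cos(dip) = 172 / cos(50°) = 267.6 m
net slip = dip-slip / sin(rake) = 267.6 / sin(24°) = 657.9 m
rate = 657.9 m / 394 ka = 0.00167 m/yr = 1.67 m/kyr

1.67 m/kyr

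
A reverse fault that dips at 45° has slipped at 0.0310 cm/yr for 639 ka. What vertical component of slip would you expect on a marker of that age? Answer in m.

140 m

dip-slip = rate × time = 0.0310 cm/yr × 639 ka = 198.1 m
throw = dip-slip × sin(dip) = 198.1 × sin(45°) = 140 m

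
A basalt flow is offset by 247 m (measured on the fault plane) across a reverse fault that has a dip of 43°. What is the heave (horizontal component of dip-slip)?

heave = dip-slip × cos(dip) = 247 m × cos(43°) = 181 m

181 m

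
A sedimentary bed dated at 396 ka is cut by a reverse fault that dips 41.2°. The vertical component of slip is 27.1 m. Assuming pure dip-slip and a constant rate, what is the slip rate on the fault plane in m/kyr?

dip-slip = throw / sin(dip) = 27.1 m / sin(41.2°) = 41.14 m
rate = 41.14 m / 396 ka = 0.000104 m/yr = 0.104 m/kyr

0.104 m/kyr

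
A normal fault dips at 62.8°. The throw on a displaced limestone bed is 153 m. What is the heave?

heave = throw / tan(dip) = 153 / tan(62.8°) = 78.6 m

78.6 m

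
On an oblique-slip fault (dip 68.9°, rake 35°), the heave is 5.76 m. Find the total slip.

27.9 m

dip-slip = heave / cos(dip) = 5.76 / cos(68.9°) = 16 m
net slip = dip-slip / sin(rake) = 16 / sin(35°) = 27.9 m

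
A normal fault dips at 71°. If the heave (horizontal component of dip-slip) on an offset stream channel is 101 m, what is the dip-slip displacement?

310 m

dip-slip = heave / cos(dip) = 101 / cos(71°) = 310 m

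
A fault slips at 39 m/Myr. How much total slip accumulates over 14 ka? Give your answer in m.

0.546 m

slip = rate × time = 39 m/Myr × 14 ka = 0.546 m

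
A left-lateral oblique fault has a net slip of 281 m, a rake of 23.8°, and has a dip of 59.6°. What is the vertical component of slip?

97.8 m

dip-slip = net slip × sin(rake) = 281 m × sin(23.8°) = 113.4 m
throw = dip-slip × sin(dip) = 113.4 × sin(59.6°) = 97.8 m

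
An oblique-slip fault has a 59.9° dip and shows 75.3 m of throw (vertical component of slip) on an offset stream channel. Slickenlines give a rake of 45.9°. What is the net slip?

dip-slip = throw / sin(dip) = 75.3 / sin(59.9°) = 87.04 m
net slip = dip-slip / sin(rake) = 87.04 / sin(45.9°) = 121 m

121 m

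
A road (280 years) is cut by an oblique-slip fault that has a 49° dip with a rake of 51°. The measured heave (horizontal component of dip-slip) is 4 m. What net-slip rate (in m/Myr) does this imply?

dip-slip = heave / cos(dip) = 4 / cos(49°) = 6.097 m
net slip = dip-slip / sin(rake) = 6.097 / sin(51°) = 7.845 m
rate = 7.845 m / 280 years = 0.0280 m/yr = 28000 m/Myr

28000 m/Myr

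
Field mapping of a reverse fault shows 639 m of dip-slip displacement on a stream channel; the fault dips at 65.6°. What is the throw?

582 m

throw = dip-slip × sin(dip) = 639 m × sin(65.6°) = 582 m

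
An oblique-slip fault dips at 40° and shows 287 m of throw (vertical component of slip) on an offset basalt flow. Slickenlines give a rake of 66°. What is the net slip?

489 m

dip-slip = throw / sin(dip) = 287 / sin(40°) = 446.5 m
net slip = dip-slip / sin(rake) = 446.5 / sin(66°) = 489 m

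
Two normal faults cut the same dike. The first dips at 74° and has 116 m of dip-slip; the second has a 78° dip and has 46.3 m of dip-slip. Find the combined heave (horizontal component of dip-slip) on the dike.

heave_A = 116 × cos(74°) = 31.97 m
heave_B = 46.3 × cos(78°) = 9.626 m
total = 31.97 + 9.626 = 41.6 m

41.6 m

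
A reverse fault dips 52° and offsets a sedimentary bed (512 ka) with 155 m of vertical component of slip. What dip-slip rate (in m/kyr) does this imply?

0.384 m/kyr

dip-slip = throw / sin(dip) = 155 m / sin(52°) = 196.7 m
rate = 196.7 m / 512 ka = 0.000384 m/yr = 0.384 m/kyr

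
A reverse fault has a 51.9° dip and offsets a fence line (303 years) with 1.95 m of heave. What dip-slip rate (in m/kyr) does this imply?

10.4 m/kyr

dip-slip = heave / cos(dip) = 1.95 m / cos(51.9°) = 3.160 m
rate = 3.160 m / 303 years = 0.0104 m/yr = 10.4 m/kyr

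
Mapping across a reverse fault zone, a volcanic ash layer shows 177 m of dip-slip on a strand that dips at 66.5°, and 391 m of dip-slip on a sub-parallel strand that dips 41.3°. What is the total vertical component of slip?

420 m

throw_A = 177 × sin(66.5°) = 162.3 m
throw_B = 391 × sin(41.3°) = 258.1 m
total = 162.3 + 258.1 = 420 m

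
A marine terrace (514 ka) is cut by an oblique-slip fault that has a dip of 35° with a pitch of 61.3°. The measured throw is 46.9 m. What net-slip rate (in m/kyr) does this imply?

dip-slip = throw / sin(dip) = 46.9 / sin(35°) = 81.77 m
net slip = dip-slip / sin(rake) = 81.77 / sin(61.3°) = 93.22 m
rate = 93.22 m / 514 ka = 0.000181 m/yr = 0.181 m/kyr

0.181 m/kyr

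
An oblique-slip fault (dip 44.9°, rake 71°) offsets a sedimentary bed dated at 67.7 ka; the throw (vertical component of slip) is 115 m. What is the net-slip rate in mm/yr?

2.55 mm/yr

dip-slip = throw / sin(dip) = 115 / sin(44.9°) = 162.9 m
net slip = dip-slip / sin(rake) = 162.9 / sin(71°) = 172.3 m
rate = 172.3 m / 67.7 ka = 0.00255 m/yr = 2.55 mm/yr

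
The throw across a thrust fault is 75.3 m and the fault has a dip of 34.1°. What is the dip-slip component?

dip-slip = throw / sin(dip) = 75.3 / sin(34.1°) = 134 m

134 m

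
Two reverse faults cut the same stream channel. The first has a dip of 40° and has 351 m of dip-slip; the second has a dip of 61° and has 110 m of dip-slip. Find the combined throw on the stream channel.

322 m

throw_A = 351 × sin(40°) = 225.6 m
throw_B = 110 × sin(61°) = 96.21 m
total = 225.6 + 96.21 = 322 m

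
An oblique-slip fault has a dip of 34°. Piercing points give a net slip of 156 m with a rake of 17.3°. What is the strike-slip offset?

strike-slip = net slip × cos(rake) = 156 m × cos(17.3°) = 149 m

149 m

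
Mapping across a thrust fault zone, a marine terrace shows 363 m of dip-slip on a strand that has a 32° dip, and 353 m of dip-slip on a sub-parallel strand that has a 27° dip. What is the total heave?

heave_A = 363 × cos(32°) = 307.8 m
heave_B = 353 × cos(27°) = 314.5 m
total = 307.8 + 314.5 = 622 m

622 m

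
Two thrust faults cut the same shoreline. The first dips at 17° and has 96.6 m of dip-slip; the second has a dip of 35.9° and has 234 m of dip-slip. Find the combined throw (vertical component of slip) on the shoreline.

throw_A = 96.6 × sin(17°) = 28.24 m
throw_B = 234 × sin(35.9°) = 137.2 m
total = 28.24 + 137.2 = 165 m

165 m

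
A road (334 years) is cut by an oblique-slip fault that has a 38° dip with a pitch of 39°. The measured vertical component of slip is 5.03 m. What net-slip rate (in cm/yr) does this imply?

dip-slip = throw / sin(dip) = 5.03 / sin(38°) = 8.170 m
net slip = dip-slip / sin(rake) = 8.170 / sin(39°) = 12.98 m
rate = 12.98 m / 334 years = 0.0389 m/yr = 3.89 cm/yr

3.89 cm/yr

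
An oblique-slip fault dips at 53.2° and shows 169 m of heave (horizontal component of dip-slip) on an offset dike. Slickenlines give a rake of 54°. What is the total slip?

dip-slip = heave / cos(dip) = 169 / cos(53.2°) = 282.1 m
net slip = dip-slip / sin(rake) = 282.1 / sin(54°) = 349 m

349 m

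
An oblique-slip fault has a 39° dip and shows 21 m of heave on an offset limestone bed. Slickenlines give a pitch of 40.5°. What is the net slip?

41.6 m

dip-slip = heave / cos(dip) = 21 / cos(39°) = 27.02 m
net slip = dip-slip / sin(rake) = 27.02 / sin(40.5°) = 41.6 m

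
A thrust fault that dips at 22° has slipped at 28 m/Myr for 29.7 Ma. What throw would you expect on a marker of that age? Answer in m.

312 m

dip-slip = rate × time = 28 m/Myr × 29.7 Ma = 831.6 m
throw = dip-slip × sin(dip) = 831.6 × sin(22°) = 312 m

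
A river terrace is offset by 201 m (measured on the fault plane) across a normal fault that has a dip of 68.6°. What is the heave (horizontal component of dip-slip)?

heave = dip-slip × cos(dip) = 201 m × cos(68.6°) = 73.3 m

73.3 m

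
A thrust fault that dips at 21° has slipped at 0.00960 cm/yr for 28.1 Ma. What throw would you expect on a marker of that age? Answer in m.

967 m

dip-slip = rate × time = 0.00960 cm/yr × 28.1 Ma = 2698 m
throw = dip-slip × sin(dip) = 2698 × sin(21°) = 967 m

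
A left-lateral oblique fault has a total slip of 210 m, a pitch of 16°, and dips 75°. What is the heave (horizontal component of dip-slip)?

dip-slip = net slip × sin(rake) = 210 m × sin(16°) = 57.88 m
heave = dip-slip × cos(dip) = 57.88 × cos(75°) = 15 m

15 m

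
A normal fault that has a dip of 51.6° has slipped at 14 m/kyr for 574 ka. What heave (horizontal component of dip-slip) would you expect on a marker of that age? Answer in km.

4.99 km

dip-slip = rate × time = 14 m/kyr × 574 ka = 8036 m
heave = dip-slip × cos(dip) = 8036 × cos(51.6°) = 4990 m = 4.99 km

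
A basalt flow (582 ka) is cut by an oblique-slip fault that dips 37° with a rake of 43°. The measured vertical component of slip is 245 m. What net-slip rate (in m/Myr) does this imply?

dip-slip = throw / sin(dip) = 245 / sin(37°) = 407.1 m
net slip = dip-slip / sin(rake) = 407.1 / sin(43°) = 596.9 m
rate = 596.9 m / 582 ka = 0.00103 m/yr = 1030 m/Myr

1030 m/Myr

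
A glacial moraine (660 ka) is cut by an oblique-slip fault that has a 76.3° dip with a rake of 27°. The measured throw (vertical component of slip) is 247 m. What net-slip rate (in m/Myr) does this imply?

dip-slip = throw / sin(dip) = 247 / sin(76.3°) = 254.2 m
net slip = dip-slip / sin(rake) = 254.2 / sin(27°) = 560 m
rate = 560 m / 660 ka = 0.000848 m/yr = 848 m/Myr

848 m/Myr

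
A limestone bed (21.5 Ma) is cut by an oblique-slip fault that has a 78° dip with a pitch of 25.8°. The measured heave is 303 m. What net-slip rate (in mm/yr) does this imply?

0.156 mm/yr

dip-slip = heave / cos(dip) = 303 / cos(78°) = 1457 m
net slip = dip-slip / sin(rake) = 1457 / sin(25.8°) = 3348 m
rate = 3348 m / 21.5 Ma = 0.000156 m/yr = 0.156 mm/yr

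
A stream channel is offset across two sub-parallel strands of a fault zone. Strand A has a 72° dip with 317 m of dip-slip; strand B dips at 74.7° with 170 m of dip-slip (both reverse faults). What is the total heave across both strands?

heave_A = 317 × cos(72°) = 97.96 m
heave_B = 170 × cos(74.7°) = 44.86 m
total = 97.96 + 44.86 = 143 m

143 m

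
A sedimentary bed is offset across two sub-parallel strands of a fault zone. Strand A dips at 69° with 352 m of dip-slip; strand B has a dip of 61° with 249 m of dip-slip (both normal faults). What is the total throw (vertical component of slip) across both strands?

546 m

throw_A = 352 × sin(69°) = 328.6 m
throw_B = 249 × sin(61°) = 217.8 m
total = 328.6 + 217.8 = 546 m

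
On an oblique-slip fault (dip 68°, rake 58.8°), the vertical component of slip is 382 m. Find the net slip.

482 m

dip-slip = throw / sin(dip) = 382 / sin(68°) = 412 m
net slip = dip-slip / sin(rake) = 412 / sin(58.8°) = 482 m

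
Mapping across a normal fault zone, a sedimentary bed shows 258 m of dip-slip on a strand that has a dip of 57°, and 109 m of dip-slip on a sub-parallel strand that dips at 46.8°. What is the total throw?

296 m

throw_A = 258 × sin(57°) = 216.4 m
throw_B = 109 × sin(46.8°) = 79.46 m
total = 216.4 + 79.46 = 296 m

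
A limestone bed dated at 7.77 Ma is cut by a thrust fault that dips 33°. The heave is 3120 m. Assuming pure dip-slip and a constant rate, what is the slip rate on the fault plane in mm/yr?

0.479 mm/yr

dip-slip = heave / cos(dip) = 3120 m / cos(33°) = 3720 m
rate = 3720 m / 7.77 Ma = 0.000479 m/yr = 0.479 mm/yr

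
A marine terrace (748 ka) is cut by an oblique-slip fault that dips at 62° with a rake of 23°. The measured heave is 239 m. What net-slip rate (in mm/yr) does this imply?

dip-slip = heave / cos(dip) = 239 / cos(62°) = 509.1 m
net slip = dip-slip / sin(rake) = 509.1 / sin(23°) = 1303 m
rate = 1303 m / 748 ka = 0.00174 m/yr = 1.74 mm/yr

1.74 mm/yr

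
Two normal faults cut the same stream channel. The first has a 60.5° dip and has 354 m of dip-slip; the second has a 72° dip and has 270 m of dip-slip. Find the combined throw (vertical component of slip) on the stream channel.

throw_A = 354 × sin(60.5°) = 308.1 m
throw_B = 270 × sin(72°) = 256.8 m
total = 308.1 + 256.8 = 565 m

565 m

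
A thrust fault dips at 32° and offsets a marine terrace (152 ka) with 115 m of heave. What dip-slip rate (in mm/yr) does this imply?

dip-slip = heave / cos(dip) = 115 m / cos(32°) = 135.6 m
rate = 135.6 m / 152 ka = 0.000892 m/yr = 0.892 mm/yr

0.892 mm/yr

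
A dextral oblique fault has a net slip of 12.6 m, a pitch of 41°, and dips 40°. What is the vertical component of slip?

dip-slip = net slip × sin(rake) = 12.6 m × sin(41°) = 8.266 m
throw = dip-slip × sin(dip) = 8.266 × sin(40°) = 5.31 m

5.31 m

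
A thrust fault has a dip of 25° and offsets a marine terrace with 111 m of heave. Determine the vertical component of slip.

51.8 m

throw = heave × tan(dip) = 111 × tan(25°) = 51.8 m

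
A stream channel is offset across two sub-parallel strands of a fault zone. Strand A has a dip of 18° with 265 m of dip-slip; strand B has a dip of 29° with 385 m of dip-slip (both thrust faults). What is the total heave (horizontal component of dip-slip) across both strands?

589 m

heave_A = 265 × cos(18°) = 252 m
heave_B = 385 × cos(29°) = 336.7 m
total = 252 + 336.7 = 589 m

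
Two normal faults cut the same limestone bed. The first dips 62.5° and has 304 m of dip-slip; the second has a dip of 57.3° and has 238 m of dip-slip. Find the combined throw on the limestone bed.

470 m

throw_A = 304 × sin(62.5°) = 269.7 m
throw_B = 238 × sin(57.3°) = 200.3 m
total = 269.7 + 200.3 = 470 m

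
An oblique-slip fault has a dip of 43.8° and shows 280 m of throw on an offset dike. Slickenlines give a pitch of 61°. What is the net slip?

463 m

dip-slip = throw / sin(dip) = 280 / sin(43.8°) = 404.5 m
net slip = dip-slip / sin(rake) = 404.5 / sin(61°) = 463 m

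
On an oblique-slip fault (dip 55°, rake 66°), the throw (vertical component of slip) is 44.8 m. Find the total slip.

59.9 m

dip-slip = throw / sin(dip) = 44.8 / sin(55°) = 54.69 m
net slip = dip-slip / sin(rake) = 54.69 / sin(66°) = 59.9 m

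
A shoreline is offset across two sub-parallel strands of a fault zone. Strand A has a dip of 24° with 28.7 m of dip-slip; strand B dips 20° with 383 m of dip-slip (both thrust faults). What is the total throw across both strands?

throw_A = 28.7 × sin(24°) = 11.67 m
throw_B = 383 × sin(20°) = 131 m
total = 11.67 + 131 = 143 m

143 m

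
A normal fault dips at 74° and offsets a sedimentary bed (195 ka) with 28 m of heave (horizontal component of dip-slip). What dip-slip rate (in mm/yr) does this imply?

dip-slip = heave / cos(dip) = 28 m / cos(74°) = 101.6 m
rate = 101.6 m / 195 ka = 0.000521 m/yr = 0.521 mm/yr

0.521 mm/yr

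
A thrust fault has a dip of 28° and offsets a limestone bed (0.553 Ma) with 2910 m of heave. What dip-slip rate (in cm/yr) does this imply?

dip-slip = heave / cos(dip) = 2910 m / cos(28°) = 3296 m
rate = 3296 m / 0.553 Ma = 0.00596 m/yr = 0.596 cm/yr

0.596 cm/yr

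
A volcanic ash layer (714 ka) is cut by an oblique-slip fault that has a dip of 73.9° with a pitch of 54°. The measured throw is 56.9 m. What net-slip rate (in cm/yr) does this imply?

0.0103 cm/yr

dip-slip = throw / sin(dip) = 56.9 / sin(73.9°) = 59.22 m
net slip = dip-slip / sin(rake) = 59.22 / sin(54°) = 73.20 m
rate = 73.20 m / 714 ka = 0.000103 m/yr = 0.0103 cm/yr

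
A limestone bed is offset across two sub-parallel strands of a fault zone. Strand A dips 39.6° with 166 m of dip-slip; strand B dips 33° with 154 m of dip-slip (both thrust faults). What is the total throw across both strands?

throw_A = 166 × sin(39.6°) = 105.8 m
throw_B = 154 × sin(33°) = 83.87 m
total = 105.8 + 83.87 = 190 m

190 m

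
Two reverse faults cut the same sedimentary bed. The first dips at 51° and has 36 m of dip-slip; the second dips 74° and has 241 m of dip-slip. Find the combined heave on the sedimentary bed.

heave_A = 36 × cos(51°) = 22.66 m
heave_B = 241 × cos(74°) = 66.43 m
total = 22.66 + 66.43 = 89.1 m

89.1 m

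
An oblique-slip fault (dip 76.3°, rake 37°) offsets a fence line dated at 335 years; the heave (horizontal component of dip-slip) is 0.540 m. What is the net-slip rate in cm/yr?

1.13 cm/yr

dip-slip = heave / cos(dip) = 0.540 / cos(76.3°) = 2.280 m
net slip = dip-slip / sin(rake) = 2.280 / sin(37°) = 3.789 m
rate = 3.789 m / 335 years = 0.0113 m/yr = 1.13 cm/yr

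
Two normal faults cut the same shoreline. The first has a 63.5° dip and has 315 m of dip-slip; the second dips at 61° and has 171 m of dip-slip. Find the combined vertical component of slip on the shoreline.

throw_A = 315 × sin(63.5°) = 281.9 m
throw_B = 171 × sin(61°) = 149.6 m
total = 281.9 + 149.6 = 431 m

431 m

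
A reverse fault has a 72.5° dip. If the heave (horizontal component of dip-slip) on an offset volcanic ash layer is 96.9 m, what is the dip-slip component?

322 m

dip-slip = heave / cos(dip) = 96.9 / cos(72.5°) = 322 m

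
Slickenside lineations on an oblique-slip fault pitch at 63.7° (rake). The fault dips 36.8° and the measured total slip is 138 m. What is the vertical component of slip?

74.1 m

dip-slip = net slip × sin(rake) = 138 m × sin(63.7°) = 123.7 m
throw = dip-slip × sin(dip) = 123.7 × sin(36.8°) = 74.1 m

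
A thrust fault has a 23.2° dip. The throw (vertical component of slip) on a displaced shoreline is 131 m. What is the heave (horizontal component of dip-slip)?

heave = throw / tan(dip) = 131 / tan(23.2°) = 306 m

306 m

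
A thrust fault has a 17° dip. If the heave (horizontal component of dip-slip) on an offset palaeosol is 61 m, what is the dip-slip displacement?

63.8 m

dip-slip = heave / cos(dip) = 61 / cos(17°) = 63.8 m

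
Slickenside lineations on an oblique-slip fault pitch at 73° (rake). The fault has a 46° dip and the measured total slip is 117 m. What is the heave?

dip-slip = net slip × sin(rake) = 117 m × sin(73°) = 111.9 m
heave = dip-slip × cos(dip) = 111.9 × cos(46°) = 77.7 m

77.7 m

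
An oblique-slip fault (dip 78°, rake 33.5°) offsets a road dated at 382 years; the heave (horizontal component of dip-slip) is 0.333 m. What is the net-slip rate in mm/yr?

7.60 mm/yr

dip-slip = heave / cos(dip) = 0.333 / cos(78°) = 1.602 m
net slip = dip-slip / sin(rake) = 1.602 / sin(33.5°) = 2.902 m
rate = 2.902 m / 382 years = 0.00760 m/yr = 7.60 mm/yr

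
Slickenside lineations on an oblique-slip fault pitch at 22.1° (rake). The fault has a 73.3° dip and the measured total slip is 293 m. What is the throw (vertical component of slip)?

106 m

dip-slip = net slip × sin(rake) = 293 m × sin(22.1°) = 110.2 m
throw = dip-slip × sin(dip) = 110.2 × sin(73.3°) = 106 m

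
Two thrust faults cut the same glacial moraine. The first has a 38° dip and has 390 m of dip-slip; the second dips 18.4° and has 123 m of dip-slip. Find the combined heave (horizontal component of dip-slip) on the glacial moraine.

heave_A = 390 × cos(38°) = 307.3 m
heave_B = 123 × cos(18.4°) = 116.7 m
total = 307.3 + 116.7 = 424 m

424 m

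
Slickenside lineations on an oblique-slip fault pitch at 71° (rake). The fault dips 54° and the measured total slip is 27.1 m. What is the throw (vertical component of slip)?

dip-slip = net slip × sin(rake) = 27.1 m × sin(71°) = 25.62 m
throw = dip-slip × sin(dip) = 25.62 × sin(54°) = 20.7 m

20.7 m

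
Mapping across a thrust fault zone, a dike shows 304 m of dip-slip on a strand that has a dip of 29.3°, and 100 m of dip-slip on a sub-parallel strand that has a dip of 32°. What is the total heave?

heave_A = 304 × cos(29.3°) = 265.1 m
heave_B = 100 × cos(32°) = 84.80 m
total = 265.1 + 84.80 = 350 m

350 m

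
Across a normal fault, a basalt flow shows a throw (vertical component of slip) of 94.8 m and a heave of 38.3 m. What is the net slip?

net slip = √(throw² + heave²) = √(94.8² + 38.3²) = 102 m

102 m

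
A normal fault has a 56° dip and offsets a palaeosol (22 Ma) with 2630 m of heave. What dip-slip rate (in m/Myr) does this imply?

dip-slip = heave / cos(dip) = 2630 m / cos(56°) = 4703 m
rate = 4703 m / 22 Ma = 0.000214 m/yr = 214 m/Myr

214 m/Myr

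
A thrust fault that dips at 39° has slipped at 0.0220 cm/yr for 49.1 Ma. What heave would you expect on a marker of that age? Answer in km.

dip-slip = rate × time = 0.0220 cm/yr × 49.1 Ma = 10800 m
heave = dip-slip × cos(dip) = 10800 × cos(39°) = 8390 m = 8.39 km

8.39 km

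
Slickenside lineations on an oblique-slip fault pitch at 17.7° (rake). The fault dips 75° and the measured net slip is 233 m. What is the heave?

18.3 m

dip-slip = net slip × sin(rake) = 233 m × sin(17.7°) = 70.84 m
heave = dip-slip × cos(dip) = 70.84 × cos(75°) = 18.3 m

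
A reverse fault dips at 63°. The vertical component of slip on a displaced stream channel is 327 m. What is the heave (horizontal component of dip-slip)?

heave = throw / tan(dip) = 327 / tan(63°) = 167 m

167 m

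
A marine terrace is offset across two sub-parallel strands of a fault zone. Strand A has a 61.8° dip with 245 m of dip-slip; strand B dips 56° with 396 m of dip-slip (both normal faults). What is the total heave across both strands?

337 m

heave_A = 245 × cos(61.8°) = 115.8 m
heave_B = 396 × cos(56°) = 221.4 m
total = 115.8 + 221.4 = 337 m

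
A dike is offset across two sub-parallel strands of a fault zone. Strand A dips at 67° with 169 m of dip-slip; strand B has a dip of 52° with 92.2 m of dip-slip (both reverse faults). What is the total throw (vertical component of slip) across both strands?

throw_A = 169 × sin(67°) = 155.6 m
throw_B = 92.2 × sin(52°) = 72.65 m
total = 155.6 + 72.65 = 228 m

228 m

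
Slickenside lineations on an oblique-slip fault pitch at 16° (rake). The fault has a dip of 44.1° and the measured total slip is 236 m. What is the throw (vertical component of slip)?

45.3 m

dip-slip = net slip × sin(rake) = 236 m × sin(16°) = 65.05 m
throw = dip-slip × sin(dip) = 65.05 × sin(44.1°) = 45.3 m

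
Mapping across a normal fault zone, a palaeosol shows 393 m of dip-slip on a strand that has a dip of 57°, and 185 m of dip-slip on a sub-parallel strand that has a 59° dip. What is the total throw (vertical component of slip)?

throw_A = 393 × sin(57°) = 329.6 m
throw_B = 185 × sin(59°) = 158.6 m
total = 329.6 + 158.6 = 488 m

488 m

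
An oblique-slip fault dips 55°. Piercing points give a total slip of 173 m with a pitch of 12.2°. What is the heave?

21 m

dip-slip = net slip × sin(rake) = 173 m × sin(12.2°) = 36.56 m
heave = dip-slip × cos(dip) = 36.56 × cos(55°) = 21 m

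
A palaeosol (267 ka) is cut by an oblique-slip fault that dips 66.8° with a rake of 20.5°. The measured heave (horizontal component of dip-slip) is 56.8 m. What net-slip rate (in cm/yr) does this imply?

dip-slip = heave / cos(dip) = 56.8 / cos(66.8°) = 144.2 m
net slip = dip-slip / sin(rake) = 144.2 / sin(20.5°) = 411.7 m
rate = 411.7 m / 267 ka = 0.00154 m/yr = 0.154 cm/yr

0.154 cm/yr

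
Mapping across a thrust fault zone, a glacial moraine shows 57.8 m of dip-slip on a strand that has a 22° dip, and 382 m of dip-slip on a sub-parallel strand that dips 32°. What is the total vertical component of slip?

throw_A = 57.8 × sin(22°) = 21.65 m
throw_B = 382 × sin(32°) = 202.4 m
total = 21.65 + 202.4 = 224 m

224 m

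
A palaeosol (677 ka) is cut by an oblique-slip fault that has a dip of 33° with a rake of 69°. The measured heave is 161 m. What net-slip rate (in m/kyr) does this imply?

dip-slip = heave / cos(dip) = 161 / cos(33°) = 192 m
net slip = dip-slip / sin(rake) = 192 / sin(69°) = 205.6 m
rate = 205.6 m / 677 ka = 0.000304 m/yr = 0.304 m/kyr

0.304 m/kyr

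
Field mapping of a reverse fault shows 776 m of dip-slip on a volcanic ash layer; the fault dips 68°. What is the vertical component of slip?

719 m

throw = dip-slip × sin(dip) = 776 m × sin(68°) = 719 m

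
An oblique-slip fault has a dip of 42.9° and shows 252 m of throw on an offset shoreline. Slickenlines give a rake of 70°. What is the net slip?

394 m

dip-slip = throw / sin(dip) = 252 / sin(42.9°) = 370.2 m
net slip = dip-slip / sin(rake) = 370.2 / sin(70°) = 394 m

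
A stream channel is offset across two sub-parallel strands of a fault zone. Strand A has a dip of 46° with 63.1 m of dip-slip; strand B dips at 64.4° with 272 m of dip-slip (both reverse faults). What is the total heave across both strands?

heave_A = 63.1 × cos(46°) = 43.83 m
heave_B = 272 × cos(64.4°) = 117.5 m
total = 43.83 + 117.5 = 161 m

161 m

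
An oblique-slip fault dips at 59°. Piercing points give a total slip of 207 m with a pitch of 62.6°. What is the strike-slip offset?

strike-slip = net slip × cos(rake) = 207 m × cos(62.6°) = 95.3 m

95.3 m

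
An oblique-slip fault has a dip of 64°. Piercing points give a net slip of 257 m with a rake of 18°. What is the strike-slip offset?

strike-slip = net slip × cos(rake) = 257 m × cos(18°) = 244 m

244 m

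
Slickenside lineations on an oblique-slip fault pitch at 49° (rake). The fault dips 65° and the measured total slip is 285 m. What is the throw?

195 m

dip-slip = net slip × sin(rake) = 285 m × sin(49°) = 215.1 m
throw = dip-slip × sin(dip) = 215.1 × sin(65°) = 195 m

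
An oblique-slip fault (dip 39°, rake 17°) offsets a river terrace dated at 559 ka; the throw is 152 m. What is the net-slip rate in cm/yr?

0.148 cm/yr

dip-slip = throw / sin(dip) = 152 / sin(39°) = 241.5 m
net slip = dip-slip / sin(rake) = 241.5 / sin(17°) = 826.1 m
rate = 826.1 m / 559 ka = 0.00148 m/yr = 0.148 cm/yr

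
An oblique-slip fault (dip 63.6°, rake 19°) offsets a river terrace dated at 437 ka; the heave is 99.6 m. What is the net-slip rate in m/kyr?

1.57 m/kyr

dip-slip = heave / cos(dip) = 99.6 / cos(63.6°) = 224 m
net slip = dip-slip / sin(rake) = 224 / sin(19°) = 688 m
rate = 688 m / 437 ka = 0.00157 m/yr = 1.57 m/kyr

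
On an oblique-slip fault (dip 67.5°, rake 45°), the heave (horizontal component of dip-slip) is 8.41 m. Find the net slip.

31.1 m

dip-slip = heave / cos(dip) = 8.41 / cos(67.5°) = 21.98 m
net slip = dip-slip / sin(rake) = 21.98 / sin(45°) = 31.1 m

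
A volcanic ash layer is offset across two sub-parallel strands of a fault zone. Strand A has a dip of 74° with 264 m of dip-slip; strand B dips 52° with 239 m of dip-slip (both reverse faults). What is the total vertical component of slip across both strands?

throw_A = 264 × sin(74°) = 253.8 m
throw_B = 239 × sin(52°) = 188.3 m
total = 253.8 + 188.3 = 442 m

442 m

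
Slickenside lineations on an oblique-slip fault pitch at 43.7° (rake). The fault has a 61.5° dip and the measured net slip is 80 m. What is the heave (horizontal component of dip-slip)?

26.4 m

dip-slip = net slip × sin(rake) = 80 m × sin(43.7°) = 55.27 m
heave = dip-slip × cos(dip) = 55.27 × cos(61.5°) = 26.4 m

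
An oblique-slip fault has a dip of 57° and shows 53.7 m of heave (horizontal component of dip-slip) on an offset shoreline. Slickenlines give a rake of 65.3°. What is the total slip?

dip-slip = heave / cos(dip) = 53.7 / cos(57°) = 98.60 m
net slip = dip-slip / sin(rake) = 98.60 / sin(65.3°) = 109 m

109 m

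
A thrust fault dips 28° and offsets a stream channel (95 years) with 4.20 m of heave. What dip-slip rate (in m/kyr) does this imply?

50.1 m/kyr

dip-slip = heave / cos(dip) = 4.20 m / cos(28°) = 4.757 m
rate = 4.757 m / 95 years = 0.0501 m/yr = 50.1 m/kyr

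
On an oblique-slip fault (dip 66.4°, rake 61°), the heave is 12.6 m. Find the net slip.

dip-slip = heave / cos(dip) = 12.6 / cos(66.4°) = 31.47 m
net slip = dip-slip / sin(rake) = 31.47 / sin(61°) = 36 m

36 m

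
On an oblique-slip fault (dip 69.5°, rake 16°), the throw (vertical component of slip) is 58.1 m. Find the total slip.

225 m

dip-slip = throw / sin(dip) = 58.1 / sin(69.5°) = 62.03 m
net slip = dip-slip / sin(rake) = 62.03 / sin(16°) = 225 m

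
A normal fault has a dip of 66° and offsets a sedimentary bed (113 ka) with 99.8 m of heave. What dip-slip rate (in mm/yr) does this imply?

2.17 mm/yr

dip-slip = heave / cos(dip) = 99.8 m / cos(66°) = 245.4 m
rate = 245.4 m / 113 ka = 0.00217 m/yr = 2.17 mm/yr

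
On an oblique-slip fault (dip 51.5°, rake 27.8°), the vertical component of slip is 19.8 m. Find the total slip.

54.2 m

dip-slip = throw / sin(dip) = 19.8 / sin(51.5°) = 25.30 m
net slip = dip-slip / sin(rake) = 25.30 / sin(27.8°) = 54.2 m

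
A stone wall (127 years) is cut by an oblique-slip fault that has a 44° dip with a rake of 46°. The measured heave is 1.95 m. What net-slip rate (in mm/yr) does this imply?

dip-slip = heave / cos(dip) = 1.95 / cos(44°) = 2.711 m
net slip = dip-slip / sin(rake) = 2.711 / sin(46°) = 3.768 m
rate = 3.768 m / 127 years = 0.0297 m/yr = 29.7 mm/yr

29.7 mm/yr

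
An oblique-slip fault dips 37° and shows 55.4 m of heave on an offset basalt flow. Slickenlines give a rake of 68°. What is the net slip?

dip-slip = heave / cos(dip) = 55.4 / cos(37°) = 69.37 m
net slip = dip-slip / sin(rake) = 69.37 / sin(68°) = 74.8 m

74.8 m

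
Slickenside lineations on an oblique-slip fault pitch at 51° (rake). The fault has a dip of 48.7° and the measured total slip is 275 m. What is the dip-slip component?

dip-slip = net slip × sin(rake) = 275 m × sin(51°) = 214 m

214 m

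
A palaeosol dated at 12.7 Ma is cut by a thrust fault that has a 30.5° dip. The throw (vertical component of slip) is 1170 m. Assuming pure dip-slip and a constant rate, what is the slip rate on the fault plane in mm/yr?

dip-slip = throw / sin(dip) = 1170 m / sin(30.5°) = 2305 m
rate = 2305 m / 12.7 Ma = 0.000182 m/yr = 0.182 mm/yr

0.182 mm/yr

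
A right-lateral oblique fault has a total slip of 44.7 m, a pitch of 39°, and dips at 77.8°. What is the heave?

5.94 m

dip-slip = net slip × sin(rake) = 44.7 m × sin(39°) = 28.13 m
heave = dip-slip × cos(dip) = 28.13 × cos(77.8°) = 5.94 m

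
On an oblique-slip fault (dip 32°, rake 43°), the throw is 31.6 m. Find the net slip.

87.4 m

dip-slip = throw / sin(dip) = 31.6 / sin(32°) = 59.63 m
net slip = dip-slip / sin(rake) = 59.63 / sin(43°) = 87.4 m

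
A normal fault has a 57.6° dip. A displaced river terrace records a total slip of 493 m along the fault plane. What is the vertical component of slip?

throw = dip-slip × sin(dip) = 493 m × sin(57.6°) = 416 m

416 m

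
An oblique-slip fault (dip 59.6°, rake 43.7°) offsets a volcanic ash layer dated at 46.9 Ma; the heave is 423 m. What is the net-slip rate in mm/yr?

dip-slip = heave / cos(dip) = 423 / cos(59.6°) = 835.9 m
net slip = dip-slip / sin(rake) = 835.9 / sin(43.7°) = 1210 m
rate = 1210 m / 46.9 Ma = 0.0000258 m/yr = 0.0258 mm/yr

0.0258 mm/yr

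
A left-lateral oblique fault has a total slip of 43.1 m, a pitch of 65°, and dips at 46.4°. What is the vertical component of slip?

dip-slip = net slip × sin(rake) = 43.1 m × sin(65°) = 39.06 m
throw = dip-slip × sin(dip) = 39.06 × sin(46.4°) = 28.3 m

28.3 m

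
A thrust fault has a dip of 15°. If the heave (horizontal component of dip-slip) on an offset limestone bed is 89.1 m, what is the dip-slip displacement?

dip-slip = heave / cos(dip) = 89.1 / cos(15°) = 92.2 m

92.2 m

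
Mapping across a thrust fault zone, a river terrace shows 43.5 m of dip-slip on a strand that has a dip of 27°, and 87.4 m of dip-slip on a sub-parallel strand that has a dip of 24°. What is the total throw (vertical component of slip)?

throw_A = 43.5 × sin(27°) = 19.75 m
throw_B = 87.4 × sin(24°) = 35.55 m
total = 19.75 + 35.55 = 55.3 m

55.3 m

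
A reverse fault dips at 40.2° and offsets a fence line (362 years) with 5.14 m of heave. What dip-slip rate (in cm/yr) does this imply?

1.86 cm/yr

dip-slip = heave / cos(dip) = 5.14 m / cos(40.2°) = 6.730 m
rate = 6.730 m / 362 years = 0.0186 m/yr = 1.86 cm/yr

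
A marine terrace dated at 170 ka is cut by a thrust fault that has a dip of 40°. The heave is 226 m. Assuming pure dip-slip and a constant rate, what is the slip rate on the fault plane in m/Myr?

dip-slip = heave / cos(dip) = 226 m / cos(40°) = 295 m
rate = 295 m / 170 ka = 0.00174 m/yr = 1740 m/Myr

1740 m/Myr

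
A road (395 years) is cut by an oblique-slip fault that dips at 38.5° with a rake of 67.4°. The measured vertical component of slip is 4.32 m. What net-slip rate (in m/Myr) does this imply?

dip-slip = throw / sin(dip) = 4.32 / sin(38.5°) = 6.940 m
net slip = dip-slip / sin(rake) = 6.940 / sin(67.4°) = 7.517 m
rate = 7.517 m / 395 years = 0.0190 m/yr = 19000 m/Myr

19000 m/Myr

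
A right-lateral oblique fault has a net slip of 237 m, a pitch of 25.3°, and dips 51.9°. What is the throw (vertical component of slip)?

dip-slip = net slip × sin(rake) = 237 m × sin(25.3°) = 101.3 m
throw = dip-slip × sin(dip) = 101.3 × sin(51.9°) = 79.7 m

79.7 m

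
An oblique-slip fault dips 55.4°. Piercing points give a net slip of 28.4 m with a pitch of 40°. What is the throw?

15 m

dip-slip = net slip × sin(rake) = 28.4 m × sin(40°) = 18.26 m
throw = dip-slip × sin(dip) = 18.26 × sin(55.4°) = 15 m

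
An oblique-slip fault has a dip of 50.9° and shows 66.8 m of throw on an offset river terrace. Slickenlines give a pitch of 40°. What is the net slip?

dip-slip = throw / sin(dip) = 66.8 / sin(50.9°) = 86.08 m
net slip = dip-slip / sin(rake) = 86.08 / sin(40°) = 134 m

134 m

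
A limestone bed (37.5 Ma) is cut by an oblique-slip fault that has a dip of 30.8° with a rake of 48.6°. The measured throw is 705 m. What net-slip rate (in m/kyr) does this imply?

dip-slip = throw / sin(dip) = 705 / sin(30.8°) = 1377 m
net slip = dip-slip / sin(rake) = 1377 / sin(48.6°) = 1836 m
rate = 1836 m / 37.5 Ma = 0.0000489 m/yr = 0.0489 m/kyr

0.0489 m/kyr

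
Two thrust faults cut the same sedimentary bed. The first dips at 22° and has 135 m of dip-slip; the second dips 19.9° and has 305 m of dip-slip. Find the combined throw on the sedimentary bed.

154 m

throw_A = 135 × sin(22°) = 50.57 m
throw_B = 305 × sin(19.9°) = 103.8 m
total = 50.57 + 103.8 = 154 m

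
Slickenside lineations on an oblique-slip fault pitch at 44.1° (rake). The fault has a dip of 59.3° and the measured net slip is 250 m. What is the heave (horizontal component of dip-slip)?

dip-slip = net slip × sin(rake) = 250 m × sin(44.1°) = 174 m
heave = dip-slip × cos(dip) = 174 × cos(59.3°) = 88.8 m

88.8 m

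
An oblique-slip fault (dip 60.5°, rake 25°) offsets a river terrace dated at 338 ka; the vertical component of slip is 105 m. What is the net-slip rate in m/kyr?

0.845 m/kyr

dip-slip = throw / sin(dip) = 105 / sin(60.5°) = 120.6 m
net slip = dip-slip / sin(rake) = 120.6 / sin(25°) = 285.5 m
rate = 285.5 m / 338 ka = 0.000845 m/yr = 0.845 m/kyr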